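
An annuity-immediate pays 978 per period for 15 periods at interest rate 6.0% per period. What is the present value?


PV = PMT * (1 - (1+i)^(-n)) / i
= 978 * (1 - (1+0.06)^(-15)) / 0.06
= 978 * (1 - 0.417265) / 0.06
= 978 * 9.712249
= 9498.5795


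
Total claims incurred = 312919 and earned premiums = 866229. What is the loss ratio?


Loss ratio = claims / premiums
= 312919 / 866229
= 0.3612


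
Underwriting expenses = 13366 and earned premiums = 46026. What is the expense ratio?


Expense ratio = expenses / premiums
= 13366 / 46026
= 0.2904


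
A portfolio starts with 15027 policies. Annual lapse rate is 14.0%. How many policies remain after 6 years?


remaining = initial * (1 - lapse)^years
= 15027 * (1 - 0.14)^6
= 15027 * 0.404567
= 6079.4318


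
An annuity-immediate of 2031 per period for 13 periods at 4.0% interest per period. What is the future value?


FV = PMT * ((1+i)^n - 1) / i
= 2031 * ((1.04)^13 - 1) / 0.04
= 2031 * (1.665074 - 1) / 0.04
= 33769.1073


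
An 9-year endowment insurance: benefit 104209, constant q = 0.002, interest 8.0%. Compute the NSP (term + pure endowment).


Term component = 1292.913
Pure endowment = 9_p_x * v^9 * benefit = 0.982143 * 0.500249 * 104209 = 51199.5685
NSP = 52492.4814


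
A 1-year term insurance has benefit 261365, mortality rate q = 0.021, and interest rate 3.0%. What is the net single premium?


NSP = benefit * q * v
v = 1/(1+i) = 0.970874
NSP = 261365 * 0.021 * 0.970874
= 5328.801


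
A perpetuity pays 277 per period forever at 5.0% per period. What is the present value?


PV = PMT / i
= 277 / 0.05
= 5540.0


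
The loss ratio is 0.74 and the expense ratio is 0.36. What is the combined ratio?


Combined ratio = loss ratio + expense ratio
= 0.74 + 0.36
= 1.1


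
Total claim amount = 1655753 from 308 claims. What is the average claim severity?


severity = total / number
= 1655753 / 308
= 5375.8214


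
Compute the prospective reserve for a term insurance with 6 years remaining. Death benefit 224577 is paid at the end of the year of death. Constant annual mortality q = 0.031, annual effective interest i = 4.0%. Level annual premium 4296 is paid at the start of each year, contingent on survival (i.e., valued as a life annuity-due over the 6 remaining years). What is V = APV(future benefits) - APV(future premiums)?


v = 1/(1+i) = 0.961538
APV(future benefits) per unit = sum_{k=0}^{5} k_p_x * q * v^(k+1) = 0.150962
APV(future benefits) = 224577 * 0.150962 = 33902.5918
Life annuity-due factor ä_{x:6} = sum_{k=0}^{5} k_p_x * v^k = 5.064531
APV(future premiums) = 4296 * 5.064531 = 21757.227
V = 33902.5918 - 21757.227
= 12145.3648


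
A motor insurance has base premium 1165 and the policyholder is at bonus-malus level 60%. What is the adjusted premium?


adjusted = base * BM_level / 100
= 1165 * 60 / 100
= 1165 * 0.6
= 699.0


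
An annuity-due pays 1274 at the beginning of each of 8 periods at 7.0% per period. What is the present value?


PV_due = PMT * (1-(1+i)^(-n))/i * (1+i)
PV_immediate = 7607.4343
PV_due = 7607.4343 * 1.07
= 8139.9547


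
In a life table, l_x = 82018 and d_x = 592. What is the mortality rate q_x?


q_x = d_x / l_x
= 592 / 82018
= 0.0072


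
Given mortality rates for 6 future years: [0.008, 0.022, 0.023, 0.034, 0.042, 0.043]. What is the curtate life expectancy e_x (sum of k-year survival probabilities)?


e_x = sum_{k=1}^{n} k_p_x
k_p_x values:
  1_p_x = 0.992
  2_p_x = 0.970176
  3_p_x = 0.947862
  4_p_x = 0.915635
  5_p_x = 0.877178
  6_p_x = 0.839459
e_x = 5.5423


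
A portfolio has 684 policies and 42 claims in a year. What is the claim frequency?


frequency = claims / policies
= 42 / 684
= 0.0614


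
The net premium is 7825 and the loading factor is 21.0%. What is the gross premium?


Gross = net * (1 + loading)
= 7825 * (1 + 0.21)
= 7825 * 1.21
= 9468.25


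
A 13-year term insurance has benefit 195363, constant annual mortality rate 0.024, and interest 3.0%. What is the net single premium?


NSP = benefit * sum_{k=0}^{n-1} k_p_x * q * v^(k+1)
With constant q=0.024, v=0.970874
Sum = 0.223755
NSP = 195363 * 0.223755
= 43713.4849


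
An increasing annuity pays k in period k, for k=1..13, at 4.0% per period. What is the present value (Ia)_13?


(Ia)_n = sum_{k=1}^{n} k * v^k, v = 1/(1+i)
v = 0.961538
Sum computed term by term:
(Ia)_13 = 64.4403


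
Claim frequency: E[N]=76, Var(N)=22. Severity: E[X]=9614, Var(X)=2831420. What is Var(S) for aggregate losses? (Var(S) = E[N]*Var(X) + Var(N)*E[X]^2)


Var(S) = E[N]*Var(X) + Var(N)*E[X]^2
= 76*2831420 + 22*9614^2
= 215187920 + 2033437912
= 2.2486e+09


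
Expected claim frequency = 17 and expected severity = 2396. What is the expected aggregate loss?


E[S] = E[N] * E[X]
= 17 * 2396
= 40732


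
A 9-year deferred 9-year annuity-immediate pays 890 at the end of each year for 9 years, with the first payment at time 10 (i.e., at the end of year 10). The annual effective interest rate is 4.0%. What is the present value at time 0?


PV at time 9 of the 9-year annuity-immediate:
a_n = 890 * (1-(1+0.04)^(-9))/0.04 = 6617.4451
Discount back 9 years to time 0:
PV = 6617.4451 * (1+0.04)^(-9)
= 6617.4451 * 0.702587
= 4649.3292


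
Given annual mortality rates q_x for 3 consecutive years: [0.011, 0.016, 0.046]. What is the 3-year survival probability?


p_k = 1 - q_k for each year
Survival = product of (1 - q_k)
= 0.989 * 0.984 * 0.954
= 0.9284


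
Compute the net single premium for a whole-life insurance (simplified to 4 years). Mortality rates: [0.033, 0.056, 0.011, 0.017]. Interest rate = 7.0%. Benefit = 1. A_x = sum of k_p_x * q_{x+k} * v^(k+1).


v = 0.934579
Year 0: k_p_x=1.0, q=0.033, term=0.030841
Year 1: k_p_x=0.967, q=0.056, term=0.047298
Year 2: k_p_x=0.912848, q=0.011, term=0.008197
Year 3: k_p_x=0.902807, q=0.017, term=0.011709
A_x = 0.098


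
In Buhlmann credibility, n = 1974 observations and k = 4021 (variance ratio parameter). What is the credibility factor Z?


Z = n / (n + k)
= 1974 / (1974 + 4021)
= 1974 / 5995
= 0.3293


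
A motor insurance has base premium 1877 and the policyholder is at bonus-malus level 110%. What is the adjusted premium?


adjusted = base * BM_level / 100
= 1877 * 110 / 100
= 1877 * 1.1
= 2064.7


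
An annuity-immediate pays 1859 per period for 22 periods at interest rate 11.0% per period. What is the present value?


PV = PMT * (1 - (1+i)^(-n)) / i
= 1859 * (1 - (1+0.11)^(-22)) / 0.11
= 1859 * (1 - 0.100669) / 0.11
= 1859 * 8.175739
= 15198.6989


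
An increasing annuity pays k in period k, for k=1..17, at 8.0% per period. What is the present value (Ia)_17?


(Ia)_n = sum_{k=1}^{n} k * v^k, v = 1/(1+i)
v = 0.925926
Sum computed term by term:
(Ia)_17 = 65.71


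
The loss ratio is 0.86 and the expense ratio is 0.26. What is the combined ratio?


Combined ratio = loss ratio + expense ratio
= 0.86 + 0.26
= 1.12


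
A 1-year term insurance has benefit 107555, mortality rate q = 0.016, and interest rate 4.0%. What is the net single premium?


NSP = benefit * q * v
v = 1/(1+i) = 0.961538
NSP = 107555 * 0.016 * 0.961538
= 1654.6923


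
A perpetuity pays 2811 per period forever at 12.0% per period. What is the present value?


PV = PMT / i
= 2811 / 0.12
= 23425.0


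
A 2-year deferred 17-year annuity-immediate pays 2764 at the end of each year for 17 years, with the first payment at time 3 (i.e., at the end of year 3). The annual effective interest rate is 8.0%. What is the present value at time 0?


PV at time 2 of the 17-year annuity-immediate:
a_n = 2764 * (1-(1+0.08)^(-17))/0.08 = 25212.2077
Discount back 2 years to time 0:
PV = 25212.2077 * (1+0.08)^(-2)
= 25212.2077 * 0.857339
= 21615.4044


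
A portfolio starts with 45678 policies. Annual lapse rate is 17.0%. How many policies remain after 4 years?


remaining = initial * (1 - lapse)^years
= 45678 * (1 - 0.17)^4
= 45678 * 0.474583
= 21678.0119


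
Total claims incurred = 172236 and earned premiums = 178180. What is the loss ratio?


Loss ratio = claims / premiums
= 172236 / 178180
= 0.9666


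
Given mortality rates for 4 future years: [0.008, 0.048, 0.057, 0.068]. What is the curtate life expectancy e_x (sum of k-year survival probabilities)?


e_x = sum_{k=1}^{n} k_p_x
k_p_x values:
  1_p_x = 0.992
  2_p_x = 0.944384
  3_p_x = 0.890554
  4_p_x = 0.829996
e_x = 3.6569


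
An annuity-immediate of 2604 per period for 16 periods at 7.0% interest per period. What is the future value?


FV = PMT * ((1+i)^n - 1) / i
= 2604 * ((1.07)^16 - 1) / 0.07
= 2604 * (2.952164 - 1) / 0.07
= 72620.4914


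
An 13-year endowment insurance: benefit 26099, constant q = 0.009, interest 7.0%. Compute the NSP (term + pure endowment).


Term component = 1876.3011
Pure endowment = 13_p_x * v^13 * benefit = 0.889114 * 0.414964 * 26099 = 9629.2456
NSP = 11505.5468


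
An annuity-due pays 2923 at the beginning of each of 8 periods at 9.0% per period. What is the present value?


PV_due = PMT * (1-(1+i)^(-n))/i * (1+i)
PV_immediate = 16178.2763
PV_due = 16178.2763 * 1.09
= 17634.3211


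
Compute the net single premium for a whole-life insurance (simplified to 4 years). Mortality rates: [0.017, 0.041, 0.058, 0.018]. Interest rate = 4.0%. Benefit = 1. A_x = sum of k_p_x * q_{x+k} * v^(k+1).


v = 0.961538
Year 0: k_p_x=1.0, q=0.017, term=0.016346
Year 1: k_p_x=0.983, q=0.041, term=0.037262
Year 2: k_p_x=0.942697, q=0.058, term=0.048607
Year 3: k_p_x=0.888021, q=0.018, term=0.013664
A_x = 0.1159


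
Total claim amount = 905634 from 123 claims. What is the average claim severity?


severity = total / number
= 905634 / 123
= 7362.878


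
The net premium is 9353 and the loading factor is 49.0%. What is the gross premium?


Gross = net * (1 + loading)
= 9353 * (1 + 0.49)
= 9353 * 1.49
= 13935.97


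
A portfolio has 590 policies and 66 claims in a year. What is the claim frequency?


frequency = claims / policies
= 66 / 590
= 0.1119


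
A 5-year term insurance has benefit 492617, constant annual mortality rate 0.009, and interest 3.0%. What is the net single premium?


NSP = benefit * sum_{k=0}^{n-1} k_p_x * q * v^(k+1)
With constant q=0.009, v=0.970874
Sum = 0.040504
NSP = 492617 * 0.040504
= 19952.8254


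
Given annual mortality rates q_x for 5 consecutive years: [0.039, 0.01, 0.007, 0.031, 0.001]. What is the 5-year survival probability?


p_k = 1 - q_k for each year
Survival = product of (1 - q_k)
= 0.961 * 0.99 * 0.993 * 0.969 * 0.999
= 0.9145


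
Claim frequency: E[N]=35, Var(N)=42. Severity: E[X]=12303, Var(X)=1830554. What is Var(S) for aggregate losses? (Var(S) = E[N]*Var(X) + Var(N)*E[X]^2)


Var(S) = E[N]*Var(X) + Var(N)*E[X]^2
= 35*1830554 + 42*12303^2
= 64069390 + 6357279978
= 6.4213e+09


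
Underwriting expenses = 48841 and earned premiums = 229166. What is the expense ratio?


Expense ratio = expenses / premiums
= 48841 / 229166
= 0.2131


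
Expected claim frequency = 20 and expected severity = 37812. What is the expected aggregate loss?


E[S] = E[N] * E[X]
= 20 * 37812
= 756240


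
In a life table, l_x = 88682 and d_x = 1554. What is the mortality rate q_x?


q_x = d_x / l_x
= 1554 / 88682
= 0.0175


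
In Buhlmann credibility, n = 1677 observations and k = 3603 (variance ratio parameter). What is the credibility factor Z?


Z = n / (n + k)
= 1677 / (1677 + 3603)
= 1677 / 5280
= 0.3176


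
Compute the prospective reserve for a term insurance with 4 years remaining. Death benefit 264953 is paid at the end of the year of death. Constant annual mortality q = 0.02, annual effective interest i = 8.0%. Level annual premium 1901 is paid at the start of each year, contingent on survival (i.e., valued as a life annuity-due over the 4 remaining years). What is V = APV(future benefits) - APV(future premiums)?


v = 1/(1+i) = 0.925926
APV(future benefits) per unit = sum_{k=0}^{3} k_p_x * q * v^(k+1) = 0.064406
APV(future benefits) = 264953 * 0.064406 = 17064.6619
Life annuity-due factor ä_{x:4} = sum_{k=0}^{3} k_p_x * v^k = 3.477944
APV(future premiums) = 1901 * 3.477944 = 6611.5719
V = 17064.6619 - 6611.5719
= 10453.09


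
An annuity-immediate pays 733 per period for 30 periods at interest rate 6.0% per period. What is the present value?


PV = PMT * (1 - (1+i)^(-n)) / i
= 733 * (1 - (1+0.06)^(-30)) / 0.06
= 733 * (1 - 0.17411) / 0.06
= 733 * 13.764831
= 10089.6212


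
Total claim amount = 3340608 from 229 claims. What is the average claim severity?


severity = total / number
= 3340608 / 229
= 14587.8079


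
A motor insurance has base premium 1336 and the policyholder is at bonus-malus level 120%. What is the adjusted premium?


adjusted = base * BM_level / 100
= 1336 * 120 / 100
= 1336 * 1.2
= 1603.2


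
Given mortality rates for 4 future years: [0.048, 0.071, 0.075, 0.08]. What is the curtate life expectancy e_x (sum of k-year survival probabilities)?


e_x = sum_{k=1}^{n} k_p_x
k_p_x values:
  1_p_x = 0.952
  2_p_x = 0.884408
  3_p_x = 0.818077
  4_p_x = 0.752631
e_x = 3.4071


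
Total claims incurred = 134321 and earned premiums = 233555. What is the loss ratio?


Loss ratio = claims / premiums
= 134321 / 233555
= 0.5751


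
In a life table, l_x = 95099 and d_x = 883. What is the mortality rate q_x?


q_x = d_x / l_x
= 883 / 95099
= 0.0093


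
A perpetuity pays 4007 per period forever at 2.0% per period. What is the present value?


PV = PMT / i
= 4007 / 0.02
= 200350.0


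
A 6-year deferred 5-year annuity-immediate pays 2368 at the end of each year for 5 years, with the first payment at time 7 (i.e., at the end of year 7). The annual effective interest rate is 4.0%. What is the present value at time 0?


PV at time 6 of the 5-year annuity-immediate:
a_n = 2368 * (1-(1+0.04)^(-5))/0.04 = 10541.9153
Discount back 6 years to time 0:
PV = 10541.9153 * (1+0.04)^(-6)
= 10541.9153 * 0.790315
= 8331.4288


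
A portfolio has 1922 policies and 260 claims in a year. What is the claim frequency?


frequency = claims / policies
= 260 / 1922
= 0.1353


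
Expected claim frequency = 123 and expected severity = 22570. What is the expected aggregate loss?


E[S] = E[N] * E[X]
= 123 * 22570
= 2.7761e+06


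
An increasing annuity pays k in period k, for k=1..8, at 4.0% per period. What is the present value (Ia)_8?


(Ia)_n = sum_{k=1}^{n} k * v^k, v = 1/(1+i)
v = 0.961538
Sum computed term by term:
(Ia)_8 = 28.9133


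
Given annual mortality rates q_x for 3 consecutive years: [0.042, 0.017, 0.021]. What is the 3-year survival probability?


p_k = 1 - q_k for each year
Survival = product of (1 - q_k)
= 0.958 * 0.983 * 0.979
= 0.9219


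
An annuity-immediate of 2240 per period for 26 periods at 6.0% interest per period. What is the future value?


FV = PMT * ((1+i)^n - 1) / i
= 2240 * ((1.06)^26 - 1) / 0.06
= 2240 * (4.549383 - 1) / 0.06
= 132510.2973


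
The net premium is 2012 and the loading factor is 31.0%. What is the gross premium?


Gross = net * (1 + loading)
= 2012 * (1 + 0.31)
= 2012 * 1.31
= 2635.72


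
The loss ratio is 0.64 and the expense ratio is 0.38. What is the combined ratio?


Combined ratio = loss ratio + expense ratio
= 0.64 + 0.38
= 1.02


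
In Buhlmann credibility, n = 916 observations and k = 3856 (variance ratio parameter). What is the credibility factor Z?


Z = n / (n + k)
= 916 / (916 + 3856)
= 916 / 4772
= 0.192


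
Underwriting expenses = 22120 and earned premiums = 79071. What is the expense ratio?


Expense ratio = expenses / premiums
= 22120 / 79071
= 0.2797


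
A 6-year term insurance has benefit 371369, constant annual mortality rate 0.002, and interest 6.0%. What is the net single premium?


NSP = benefit * sum_{k=0}^{n-1} k_p_x * q * v^(k+1)
With constant q=0.002, v=0.943396
Sum = 0.009789
NSP = 371369 * 0.009789
= 3635.3048


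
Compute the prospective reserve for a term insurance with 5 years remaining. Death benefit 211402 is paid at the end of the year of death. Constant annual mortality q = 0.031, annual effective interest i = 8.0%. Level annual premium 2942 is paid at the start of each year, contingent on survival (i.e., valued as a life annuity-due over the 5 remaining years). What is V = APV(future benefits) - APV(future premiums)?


v = 1/(1+i) = 0.925926
APV(future benefits) per unit = sum_{k=0}^{4} k_p_x * q * v^(k+1) = 0.116897
APV(future benefits) = 211402 * 0.116897 = 24712.2446
Life annuity-due factor ä_{x:5} = sum_{k=0}^{4} k_p_x * v^k = 4.072538
APV(future premiums) = 2942 * 4.072538 = 11981.4073
V = 24712.2446 - 11981.4073
= 12730.8373


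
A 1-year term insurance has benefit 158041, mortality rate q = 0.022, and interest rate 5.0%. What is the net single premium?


NSP = benefit * q * v
v = 1/(1+i) = 0.952381
NSP = 158041 * 0.022 * 0.952381
= 3311.3352


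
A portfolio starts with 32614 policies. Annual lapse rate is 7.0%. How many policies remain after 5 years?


remaining = initial * (1 - lapse)^years
= 32614 * (1 - 0.07)^5
= 32614 * 0.695688
= 22689.1805


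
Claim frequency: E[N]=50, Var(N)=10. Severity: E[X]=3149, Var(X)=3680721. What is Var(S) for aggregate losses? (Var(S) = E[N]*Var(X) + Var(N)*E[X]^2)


Var(S) = E[N]*Var(X) + Var(N)*E[X]^2
= 50*3680721 + 10*3149^2
= 184036050 + 99162010
= 2.8320e+08


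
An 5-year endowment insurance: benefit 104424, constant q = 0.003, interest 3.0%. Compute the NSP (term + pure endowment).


Term component = 1426.3649
Pure endowment = 5_p_x * v^5 * benefit = 0.98509 * 0.862609 * 104424 = 88733.9865
NSP = 90160.3513


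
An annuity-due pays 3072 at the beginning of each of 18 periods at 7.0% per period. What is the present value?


PV_due = PMT * (1-(1+i)^(-n))/i * (1+i)
PV_immediate = 30901.515
PV_due = 30901.515 * 1.07
= 33064.621


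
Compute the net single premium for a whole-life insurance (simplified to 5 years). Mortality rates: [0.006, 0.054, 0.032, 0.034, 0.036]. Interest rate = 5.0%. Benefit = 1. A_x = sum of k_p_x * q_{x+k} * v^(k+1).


v = 0.952381
Year 0: k_p_x=1.0, q=0.006, term=0.005714
Year 1: k_p_x=0.994, q=0.054, term=0.048686
Year 2: k_p_x=0.940324, q=0.032, term=0.025993
Year 3: k_p_x=0.910234, q=0.034, term=0.025461
Year 4: k_p_x=0.879286, q=0.036, term=0.024802
A_x = 0.1307


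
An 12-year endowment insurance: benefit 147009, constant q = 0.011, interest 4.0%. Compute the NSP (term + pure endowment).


Term component = 14364.9179
Pure endowment = 12_p_x * v^12 * benefit = 0.8757 * 0.624597 * 147009 = 80408.0168
NSP = 94772.9348


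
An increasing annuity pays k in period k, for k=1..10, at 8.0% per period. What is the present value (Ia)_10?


(Ia)_n = sum_{k=1}^{n} k * v^k, v = 1/(1+i)
v = 0.925926
Sum computed term by term:
(Ia)_10 = 32.6869


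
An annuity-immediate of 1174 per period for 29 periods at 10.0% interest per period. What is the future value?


FV = PMT * ((1+i)^n - 1) / i
= 1174 * ((1.1)^29 - 1) / 0.1
= 1174 * (15.863093 - 1) / 0.1
= 174492.7115


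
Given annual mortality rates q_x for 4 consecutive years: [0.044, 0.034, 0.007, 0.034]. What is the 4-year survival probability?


p_k = 1 - q_k for each year
Survival = product of (1 - q_k)
= 0.956 * 0.966 * 0.993 * 0.966
= 0.8859


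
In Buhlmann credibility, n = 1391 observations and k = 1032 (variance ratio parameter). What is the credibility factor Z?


Z = n / (n + k)
= 1391 / (1391 + 1032)
= 1391 / 2423
= 0.5741


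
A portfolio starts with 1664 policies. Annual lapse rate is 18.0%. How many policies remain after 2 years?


remaining = initial * (1 - lapse)^years
= 1664 * (1 - 0.18)^2
= 1664 * 0.6724
= 1118.8736


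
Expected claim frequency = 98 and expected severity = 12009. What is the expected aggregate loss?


E[S] = E[N] * E[X]
= 98 * 12009
= 1.1769e+06


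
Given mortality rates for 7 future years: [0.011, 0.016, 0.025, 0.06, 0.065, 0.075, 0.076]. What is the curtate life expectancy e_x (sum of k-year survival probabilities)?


e_x = sum_{k=1}^{n} k_p_x
k_p_x values:
  1_p_x = 0.989
  2_p_x = 0.973176
  3_p_x = 0.948847
  4_p_x = 0.891916
  5_p_x = 0.833941
  6_p_x = 0.771396
  7_p_x = 0.71277
e_x = 6.121


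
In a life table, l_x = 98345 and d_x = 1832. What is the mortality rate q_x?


q_x = d_x / l_x
= 1832 / 98345
= 0.0186


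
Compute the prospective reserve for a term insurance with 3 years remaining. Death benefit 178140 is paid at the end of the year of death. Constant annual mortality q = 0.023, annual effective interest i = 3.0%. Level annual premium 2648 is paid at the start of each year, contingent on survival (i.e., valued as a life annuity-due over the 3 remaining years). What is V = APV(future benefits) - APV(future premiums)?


v = 1/(1+i) = 0.970874
APV(future benefits) per unit = sum_{k=0}^{2} k_p_x * q * v^(k+1) = 0.063602
APV(future benefits) = 178140 * 0.063602 = 11330.1213
Life annuity-due factor ä_{x:3} = sum_{k=0}^{2} k_p_x * v^k = 2.848279
APV(future premiums) = 2648 * 2.848279 = 7542.2423
V = 11330.1213 - 7542.2423
= 3787.879


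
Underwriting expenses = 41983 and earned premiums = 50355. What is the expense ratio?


Expense ratio = expenses / premiums
= 41983 / 50355
= 0.8337


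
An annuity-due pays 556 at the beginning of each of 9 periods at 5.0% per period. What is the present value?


PV_due = PMT * (1-(1+i)^(-n))/i * (1+i)
PV_immediate = 3951.9489
PV_due = 3951.9489 * 1.05
= 4149.5463


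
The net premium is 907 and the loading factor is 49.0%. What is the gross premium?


Gross = net * (1 + loading)
= 907 * (1 + 0.49)
= 907 * 1.49
= 1351.43


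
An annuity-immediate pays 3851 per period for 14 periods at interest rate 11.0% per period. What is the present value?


PV = PMT * (1 - (1+i)^(-n)) / i
= 3851 * (1 - (1+0.11)^(-14)) / 0.11
= 3851 * (1 - 0.231995) / 0.11
= 3851 * 6.981865
= 26887.163


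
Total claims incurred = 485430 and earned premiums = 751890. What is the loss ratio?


Loss ratio = claims / premiums
= 485430 / 751890
= 0.6456


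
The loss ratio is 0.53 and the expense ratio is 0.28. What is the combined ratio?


Combined ratio = loss ratio + expense ratio
= 0.53 + 0.28
= 0.81


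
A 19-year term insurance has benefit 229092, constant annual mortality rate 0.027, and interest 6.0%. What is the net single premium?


NSP = benefit * sum_{k=0}^{n-1} k_p_x * q * v^(k+1)
With constant q=0.027, v=0.943396
Sum = 0.249366
NSP = 229092 * 0.249366
= 57127.8211


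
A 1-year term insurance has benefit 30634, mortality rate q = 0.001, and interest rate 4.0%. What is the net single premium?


NSP = benefit * q * v
v = 1/(1+i) = 0.961538
NSP = 30634 * 0.001 * 0.961538
= 29.4558


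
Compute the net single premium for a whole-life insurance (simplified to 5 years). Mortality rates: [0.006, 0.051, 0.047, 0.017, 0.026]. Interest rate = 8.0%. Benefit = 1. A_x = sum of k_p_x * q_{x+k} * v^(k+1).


v = 0.925926
Year 0: k_p_x=1.0, q=0.006, term=0.005556
Year 1: k_p_x=0.994, q=0.051, term=0.043462
Year 2: k_p_x=0.943306, q=0.047, term=0.035195
Year 3: k_p_x=0.898971, q=0.017, term=0.011233
Year 4: k_p_x=0.883688, q=0.026, term=0.015637
A_x = 0.1111


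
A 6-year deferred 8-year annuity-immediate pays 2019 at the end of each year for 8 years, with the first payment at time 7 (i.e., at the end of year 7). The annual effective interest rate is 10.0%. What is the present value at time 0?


PV at time 6 of the 8-year annuity-immediate:
a_n = 2019 * (1-(1+0.1)^(-8))/0.1 = 10771.216
Discount back 6 years to time 0:
PV = 10771.216 * (1+0.1)^(-6)
= 10771.216 * 0.564474
= 6080.0706


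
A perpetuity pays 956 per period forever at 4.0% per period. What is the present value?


PV = PMT / i
= 956 / 0.04
= 23900.0


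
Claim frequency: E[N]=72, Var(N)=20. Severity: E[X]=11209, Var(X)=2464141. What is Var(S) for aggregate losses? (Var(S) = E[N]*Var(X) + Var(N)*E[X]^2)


Var(S) = E[N]*Var(X) + Var(N)*E[X]^2
= 72*2464141 + 20*11209^2
= 177418152 + 2512833620
= 2.6903e+09


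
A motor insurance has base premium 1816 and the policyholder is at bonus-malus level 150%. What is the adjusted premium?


adjusted = base * BM_level / 100
= 1816 * 150 / 100
= 1816 * 1.5
= 2724.0


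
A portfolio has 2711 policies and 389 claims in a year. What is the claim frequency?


frequency = claims / policies
= 389 / 2711
= 0.1435


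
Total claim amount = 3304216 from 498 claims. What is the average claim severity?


severity = total / number
= 3304216 / 498
= 6634.9719


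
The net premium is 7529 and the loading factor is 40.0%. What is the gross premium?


Gross = net * (1 + loading)
= 7529 * (1 + 0.4)
= 7529 * 1.4
= 10540.6


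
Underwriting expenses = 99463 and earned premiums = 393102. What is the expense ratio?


Expense ratio = expenses / premiums
= 99463 / 393102
= 0.253


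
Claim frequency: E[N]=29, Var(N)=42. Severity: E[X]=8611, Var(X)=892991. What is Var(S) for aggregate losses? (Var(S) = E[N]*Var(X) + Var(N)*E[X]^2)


Var(S) = E[N]*Var(X) + Var(N)*E[X]^2
= 29*892991 + 42*8611^2
= 25896739 + 3114271482
= 3.1402e+09


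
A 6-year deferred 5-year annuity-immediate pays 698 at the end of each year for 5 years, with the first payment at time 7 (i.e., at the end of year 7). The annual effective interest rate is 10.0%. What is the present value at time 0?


PV at time 6 of the 5-year annuity-immediate:
a_n = 698 * (1-(1+0.1)^(-5))/0.1 = 2645.9692
Discount back 6 years to time 0:
PV = 2645.9692 * (1+0.1)^(-6)
= 2645.9692 * 0.564474
= 1493.5806


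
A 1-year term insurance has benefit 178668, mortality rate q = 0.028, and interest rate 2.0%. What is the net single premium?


NSP = benefit * q * v
v = 1/(1+i) = 0.980392
NSP = 178668 * 0.028 * 0.980392
= 4904.6118


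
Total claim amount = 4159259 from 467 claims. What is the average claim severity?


severity = total / number
= 4159259 / 467
= 8906.3362


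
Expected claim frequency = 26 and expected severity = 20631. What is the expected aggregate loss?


E[S] = E[N] * E[X]
= 26 * 20631
= 536406


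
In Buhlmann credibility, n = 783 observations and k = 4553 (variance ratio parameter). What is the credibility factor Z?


Z = n / (n + k)
= 783 / (783 + 4553)
= 783 / 5336
= 0.1467


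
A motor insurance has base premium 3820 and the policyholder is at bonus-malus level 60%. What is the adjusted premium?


adjusted = base * BM_level / 100
= 3820 * 60 / 100
= 3820 * 0.6
= 2292.0


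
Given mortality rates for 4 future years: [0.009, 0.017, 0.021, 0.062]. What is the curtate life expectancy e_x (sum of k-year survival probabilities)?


e_x = sum_{k=1}^{n} k_p_x
k_p_x values:
  1_p_x = 0.991
  2_p_x = 0.974153
  3_p_x = 0.953696
  4_p_x = 0.894567
e_x = 3.8134


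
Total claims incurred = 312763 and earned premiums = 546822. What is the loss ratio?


Loss ratio = claims / premiums
= 312763 / 546822
= 0.572


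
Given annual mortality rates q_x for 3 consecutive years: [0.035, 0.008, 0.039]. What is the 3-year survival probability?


p_k = 1 - q_k for each year
Survival = product of (1 - q_k)
= 0.965 * 0.992 * 0.961
= 0.9199


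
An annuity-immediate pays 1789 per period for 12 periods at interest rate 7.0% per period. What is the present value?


PV = PMT * (1 - (1+i)^(-n)) / i
= 1789 * (1 - (1+0.07)^(-12)) / 0.07
= 1789 * (1 - 0.444012) / 0.07
= 1789 * 7.942686
= 14209.4658


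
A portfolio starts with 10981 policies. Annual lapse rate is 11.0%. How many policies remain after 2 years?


remaining = initial * (1 - lapse)^years
= 10981 * (1 - 0.11)^2
= 10981 * 0.7921
= 8698.0501


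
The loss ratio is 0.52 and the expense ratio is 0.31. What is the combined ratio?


Combined ratio = loss ratio + expense ratio
= 0.52 + 0.31
= 0.83


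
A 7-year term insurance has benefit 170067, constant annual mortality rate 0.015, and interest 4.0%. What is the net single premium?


NSP = benefit * sum_{k=0}^{n-1} k_p_x * q * v^(k+1)
With constant q=0.015, v=0.961538
Sum = 0.086283
NSP = 170067 * 0.086283
= 14673.9084


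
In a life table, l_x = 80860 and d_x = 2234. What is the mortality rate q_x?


q_x = d_x / l_x
= 2234 / 80860
= 0.0276


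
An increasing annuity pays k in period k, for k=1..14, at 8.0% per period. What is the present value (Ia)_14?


(Ia)_n = sum_{k=1}^{n} k * v^k, v = 1/(1+i)
v = 0.925926
Sum computed term by term:
(Ia)_14 = 51.7165


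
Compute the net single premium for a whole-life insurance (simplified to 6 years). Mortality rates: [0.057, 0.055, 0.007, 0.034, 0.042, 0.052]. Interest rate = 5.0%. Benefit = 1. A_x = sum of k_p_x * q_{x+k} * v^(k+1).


v = 0.952381
Year 0: k_p_x=1.0, q=0.057, term=0.054286
Year 1: k_p_x=0.943, q=0.055, term=0.047043
Year 2: k_p_x=0.891135, q=0.007, term=0.005389
Year 3: k_p_x=0.884897, q=0.034, term=0.024752
Year 4: k_p_x=0.854811, q=0.042, term=0.02813
Year 5: k_p_x=0.818909, q=0.052, term=0.031776
A_x = 0.1914


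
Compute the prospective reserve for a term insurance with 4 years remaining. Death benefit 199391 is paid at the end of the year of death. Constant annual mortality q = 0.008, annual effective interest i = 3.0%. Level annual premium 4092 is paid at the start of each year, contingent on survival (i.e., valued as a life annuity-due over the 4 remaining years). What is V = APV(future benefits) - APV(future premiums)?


v = 1/(1+i) = 0.970874
APV(future benefits) per unit = sum_{k=0}^{3} k_p_x * q * v^(k+1) = 0.029391
APV(future benefits) = 199391 * 0.029391 = 5860.2138
Life annuity-due factor ä_{x:4} = sum_{k=0}^{3} k_p_x * v^k = 3.784035
APV(future premiums) = 4092 * 3.784035 = 15484.2712
V = 5860.2138 - 15484.2712
= -9624.0574


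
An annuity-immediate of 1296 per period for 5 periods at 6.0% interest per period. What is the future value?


FV = PMT * ((1+i)^n - 1) / i
= 1296 * ((1.06)^5 - 1) / 0.06
= 1296 * (1.338226 - 1) / 0.06
= 7305.6725


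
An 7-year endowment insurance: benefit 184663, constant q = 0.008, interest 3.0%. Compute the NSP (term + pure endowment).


Term component = 8994.576
Pure endowment = 7_p_x * v^7 * benefit = 0.945326 * 0.813092 * 184663 = 141938.7639
NSP = 150933.34


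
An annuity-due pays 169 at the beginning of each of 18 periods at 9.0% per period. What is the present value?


PV_due = PMT * (1-(1+i)^(-n))/i * (1+i)
PV_immediate = 1479.7006
PV_due = 1479.7006 * 1.09
= 1612.8737


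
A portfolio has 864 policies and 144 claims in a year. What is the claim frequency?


frequency = claims / policies
= 144 / 864
= 0.1667


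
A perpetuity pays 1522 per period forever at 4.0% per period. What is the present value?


PV = PMT / i
= 1522 / 0.04
= 38050.0


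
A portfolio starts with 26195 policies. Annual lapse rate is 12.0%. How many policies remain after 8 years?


remaining = initial * (1 - lapse)^years
= 26195 * (1 - 0.12)^8
= 26195 * 0.359635
= 9420.6264


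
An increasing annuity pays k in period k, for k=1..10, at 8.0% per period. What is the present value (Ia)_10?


(Ia)_n = sum_{k=1}^{n} k * v^k, v = 1/(1+i)
v = 0.925926
Sum computed term by term:
(Ia)_10 = 32.6869


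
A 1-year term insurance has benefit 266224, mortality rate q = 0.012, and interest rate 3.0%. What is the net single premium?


NSP = benefit * q * v
v = 1/(1+i) = 0.970874
NSP = 266224 * 0.012 * 0.970874
= 3101.6388


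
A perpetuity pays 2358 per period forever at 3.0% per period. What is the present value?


PV = PMT / i
= 2358 / 0.03
= 78600.0


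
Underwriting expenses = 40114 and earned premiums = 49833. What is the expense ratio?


Expense ratio = expenses / premiums
= 40114 / 49833
= 0.805


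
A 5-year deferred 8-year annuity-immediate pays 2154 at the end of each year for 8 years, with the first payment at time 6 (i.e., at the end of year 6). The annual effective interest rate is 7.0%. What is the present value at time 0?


PV at time 5 of the 8-year annuity-immediate:
a_n = 2154 * (1-(1+0.07)^(-8))/0.07 = 12862.177
Discount back 5 years to time 0:
PV = 12862.177 * (1+0.07)^(-5)
= 12862.177 * 0.712986
= 9170.5544


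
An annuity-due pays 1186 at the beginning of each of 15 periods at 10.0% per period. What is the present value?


PV_due = PMT * (1-(1+i)^(-n))/i * (1+i)
PV_immediate = 9020.8103
PV_due = 9020.8103 * 1.1
= 9922.8913


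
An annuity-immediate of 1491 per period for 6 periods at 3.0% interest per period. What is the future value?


FV = PMT * ((1+i)^n - 1) / i
= 1491 * ((1.03)^6 - 1) / 0.03
= 1491 * (1.194052 - 1) / 0.03
= 9644.3991


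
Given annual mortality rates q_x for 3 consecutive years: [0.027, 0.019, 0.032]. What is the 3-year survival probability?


p_k = 1 - q_k for each year
Survival = product of (1 - q_k)
= 0.973 * 0.981 * 0.968
= 0.924


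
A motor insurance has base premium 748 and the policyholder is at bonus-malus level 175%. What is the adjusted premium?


adjusted = base * BM_level / 100
= 748 * 175 / 100
= 748 * 1.75
= 1309.0


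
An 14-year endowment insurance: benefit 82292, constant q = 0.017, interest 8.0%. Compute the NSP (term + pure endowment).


Term component = 10559.9606
Pure endowment = 14_p_x * v^14 * benefit = 0.786592 * 0.340461 * 82292 = 22038.1071
NSP = 32598.0678


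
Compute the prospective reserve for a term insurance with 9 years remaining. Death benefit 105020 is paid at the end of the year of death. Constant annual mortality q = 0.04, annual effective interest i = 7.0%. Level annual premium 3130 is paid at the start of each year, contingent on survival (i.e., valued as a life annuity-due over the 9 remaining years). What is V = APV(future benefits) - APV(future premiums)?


v = 1/(1+i) = 0.934579
APV(future benefits) per unit = sum_{k=0}^{8} k_p_x * q * v^(k+1) = 0.226657
APV(future benefits) = 105020 * 0.226657 = 23803.5426
Life annuity-due factor ä_{x:9} = sum_{k=0}^{8} k_p_x * v^k = 6.063081
APV(future premiums) = 3130 * 6.063081 = 18977.4435
V = 23803.5426 - 18977.4435
= 4826.0991


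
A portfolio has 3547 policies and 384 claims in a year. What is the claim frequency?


frequency = claims / policies
= 384 / 3547
= 0.1083


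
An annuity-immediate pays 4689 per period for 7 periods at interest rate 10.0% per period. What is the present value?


PV = PMT * (1 - (1+i)^(-n)) / i
= 4689 * (1 - (1+0.1)^(-7)) / 0.1
= 4689 * (1 - 0.513158) / 0.1
= 4689 * 4.868419
= 22828.0158


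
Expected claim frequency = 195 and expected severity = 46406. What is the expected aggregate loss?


E[S] = E[N] * E[X]
= 195 * 46406
= 9.0492e+06


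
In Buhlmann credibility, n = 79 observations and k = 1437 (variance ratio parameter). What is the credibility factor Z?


Z = n / (n + k)
= 79 / (79 + 1437)
= 79 / 1516
= 0.0521


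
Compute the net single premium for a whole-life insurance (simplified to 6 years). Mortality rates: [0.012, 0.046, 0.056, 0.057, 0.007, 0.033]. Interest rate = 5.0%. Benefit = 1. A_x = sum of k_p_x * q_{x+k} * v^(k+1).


v = 0.952381
Year 0: k_p_x=1.0, q=0.012, term=0.011429
Year 1: k_p_x=0.988, q=0.046, term=0.041223
Year 2: k_p_x=0.942552, q=0.056, term=0.045596
Year 3: k_p_x=0.889769, q=0.057, term=0.041725
Year 4: k_p_x=0.839052, q=0.007, term=0.004602
Year 5: k_p_x=0.833179, q=0.033, term=0.020517
A_x = 0.1651


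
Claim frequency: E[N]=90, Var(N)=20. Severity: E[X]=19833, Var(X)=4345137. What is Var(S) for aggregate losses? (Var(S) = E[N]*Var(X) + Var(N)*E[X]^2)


Var(S) = E[N]*Var(X) + Var(N)*E[X]^2
= 90*4345137 + 20*19833^2
= 391062330 + 7866957780
= 8.2580e+09


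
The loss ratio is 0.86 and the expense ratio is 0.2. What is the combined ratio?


Combined ratio = loss ratio + expense ratio
= 0.86 + 0.2
= 1.06


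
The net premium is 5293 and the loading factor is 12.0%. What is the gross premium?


Gross = net * (1 + loading)
= 5293 * (1 + 0.12)
= 5293 * 1.12
= 5928.16


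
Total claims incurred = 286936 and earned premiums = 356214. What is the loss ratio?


Loss ratio = claims / premiums
= 286936 / 356214
= 0.8055


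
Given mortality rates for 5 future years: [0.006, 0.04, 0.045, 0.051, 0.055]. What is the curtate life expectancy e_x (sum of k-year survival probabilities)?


e_x = sum_{k=1}^{n} k_p_x
k_p_x values:
  1_p_x = 0.994
  2_p_x = 0.95424
  3_p_x = 0.911299
  4_p_x = 0.864823
  5_p_x = 0.817258
e_x = 4.5416


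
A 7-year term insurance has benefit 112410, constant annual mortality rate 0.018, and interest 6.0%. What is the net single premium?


NSP = benefit * sum_{k=0}^{n-1} k_p_x * q * v^(k+1)
With constant q=0.018, v=0.943396
Sum = 0.095619
NSP = 112410 * 0.095619
= 10748.5154


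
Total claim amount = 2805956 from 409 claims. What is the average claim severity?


severity = total / number
= 2805956 / 409
= 6860.5281


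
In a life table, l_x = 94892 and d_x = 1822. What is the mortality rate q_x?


q_x = d_x / l_x
= 1822 / 94892
= 0.0192


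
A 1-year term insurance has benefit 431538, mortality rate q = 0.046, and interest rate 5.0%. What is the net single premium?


NSP = benefit * q * v
v = 1/(1+i) = 0.952381
NSP = 431538 * 0.046 * 0.952381
= 18905.4743


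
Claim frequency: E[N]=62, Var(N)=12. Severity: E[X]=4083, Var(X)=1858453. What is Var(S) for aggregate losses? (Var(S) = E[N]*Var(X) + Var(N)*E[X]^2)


Var(S) = E[N]*Var(X) + Var(N)*E[X]^2
= 62*1858453 + 12*4083^2
= 115224086 + 200050668
= 3.1527e+08


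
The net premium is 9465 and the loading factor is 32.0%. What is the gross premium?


Gross = net * (1 + loading)
= 9465 * (1 + 0.32)
= 9465 * 1.32
= 12493.8


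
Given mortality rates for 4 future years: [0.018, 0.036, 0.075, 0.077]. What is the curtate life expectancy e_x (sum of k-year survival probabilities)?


e_x = sum_{k=1}^{n} k_p_x
k_p_x values:
  1_p_x = 0.982
  2_p_x = 0.946648
  3_p_x = 0.875649
  4_p_x = 0.808224
e_x = 3.6125


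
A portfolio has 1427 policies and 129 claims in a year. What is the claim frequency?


frequency = claims / policies
= 129 / 1427
= 0.0904


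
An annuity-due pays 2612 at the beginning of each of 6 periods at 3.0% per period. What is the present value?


PV_due = PMT * (1-(1+i)^(-n))/i * (1+i)
PV_immediate = 14149.7041
PV_due = 14149.7041 * 1.03
= 14574.1952


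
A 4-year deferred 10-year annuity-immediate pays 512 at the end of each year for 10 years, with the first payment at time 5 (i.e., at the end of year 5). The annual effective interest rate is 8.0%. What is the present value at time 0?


PV at time 4 of the 10-year annuity-immediate:
a_n = 512 * (1-(1+0.08)^(-10))/0.08 = 3435.5617
Discount back 4 years to time 0:
PV = 3435.5617 * (1+0.08)^(-4)
= 3435.5617 * 0.73503
= 2525.2404


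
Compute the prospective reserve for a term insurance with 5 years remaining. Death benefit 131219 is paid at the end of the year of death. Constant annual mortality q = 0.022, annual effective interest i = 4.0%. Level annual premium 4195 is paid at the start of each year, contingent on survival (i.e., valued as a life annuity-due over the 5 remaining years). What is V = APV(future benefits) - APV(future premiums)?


v = 1/(1+i) = 0.961538
APV(future benefits) per unit = sum_{k=0}^{4} k_p_x * q * v^(k+1) = 0.093888
APV(future benefits) = 131219 * 0.093888 = 12319.8827
Life annuity-due factor ä_{x:5} = sum_{k=0}^{4} k_p_x * v^k = 4.438339
APV(future premiums) = 4195 * 4.438339 = 18618.8336
V = 12319.8827 - 18618.8336
= -6298.951


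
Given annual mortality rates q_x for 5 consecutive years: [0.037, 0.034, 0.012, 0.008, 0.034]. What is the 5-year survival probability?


p_k = 1 - q_k for each year
Survival = product of (1 - q_k)
= 0.963 * 0.966 * 0.988 * 0.992 * 0.966
= 0.8807


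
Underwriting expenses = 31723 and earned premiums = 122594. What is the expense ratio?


Expense ratio = expenses / premiums
= 31723 / 122594
= 0.2588
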